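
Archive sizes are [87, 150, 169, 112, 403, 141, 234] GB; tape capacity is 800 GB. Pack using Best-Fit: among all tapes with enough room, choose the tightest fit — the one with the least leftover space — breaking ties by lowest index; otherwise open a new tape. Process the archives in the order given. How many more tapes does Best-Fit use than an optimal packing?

Best-Fit: [87,150,169,112,141] [403,234] → 2 tapes.
Total size 1296 GB; any packing needs at least ⌈1296/800⌉ = 2 tapes.
So 2 is already optimal.

0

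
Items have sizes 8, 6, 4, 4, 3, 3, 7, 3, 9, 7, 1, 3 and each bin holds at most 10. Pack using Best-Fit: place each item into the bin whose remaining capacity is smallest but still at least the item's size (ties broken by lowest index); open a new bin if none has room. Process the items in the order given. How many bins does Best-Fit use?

6

Put 8 in bin 1; 2 remain.
Put 6 in bin 2; 4 remain.
Put 4 in bin 2; 0 remain.
Put 4 in bin 3; 6 remain.
Put 3 in bin 3; 3 remain.
Put 3 in bin 3; 0 remain.
Put 7 in bin 4; 3 remain.
Put 3 in bin 4; 0 remain.
Put 9 in bin 5; 1 remain.
Put 7 in bin 6; 3 remain.
Put 1 in bin 5; 0 remain.
Put 3 in bin 6; 0 remain.
Final bins: [8] [6,4] [4,3,3] [7,3] [9,1] [7,3].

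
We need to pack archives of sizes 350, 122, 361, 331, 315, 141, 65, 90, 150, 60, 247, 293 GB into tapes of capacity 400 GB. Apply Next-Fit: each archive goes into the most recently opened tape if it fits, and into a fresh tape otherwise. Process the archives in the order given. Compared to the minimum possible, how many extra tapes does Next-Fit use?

2

Next-Fit: [350] [122] [361] [331] [315] [141,65,90] [150,60] [247] [293] → 9 tapes.
Total size 2525 GB; any packing needs at least ⌈2525/400⌉ = 7 tapes.
An optimal packing achieves that bound: [361] [350] [331,65] [315,60] [293,90] [247,150] [141,122] → 7 tapes.
Excess: 9 − 7 = 2.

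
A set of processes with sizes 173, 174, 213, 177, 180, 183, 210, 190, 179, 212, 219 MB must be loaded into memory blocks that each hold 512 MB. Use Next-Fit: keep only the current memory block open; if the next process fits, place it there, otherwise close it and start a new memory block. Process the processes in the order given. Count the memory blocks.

memory block 1: place 173 MB, 339 MB left
memory block 1: place 174 MB, 165 MB left
memory block 2: place 213 MB, 299 MB left
memory block 2: place 177 MB, 122 MB left
memory block 3: place 180 MB, 332 MB left
memory block 3: place 183 MB, 149 MB left
memory block 4: place 210 MB, 302 MB left
memory block 4: place 190 MB, 112 MB left
memory block 5: place 179 MB, 333 MB left
memory block 5: place 212 MB, 121 MB left
memory block 6: place 219 MB, 293 MB left
Final memory blocks: [173,174] [213,177] [180,183] [210,190] [179,212] [219].

6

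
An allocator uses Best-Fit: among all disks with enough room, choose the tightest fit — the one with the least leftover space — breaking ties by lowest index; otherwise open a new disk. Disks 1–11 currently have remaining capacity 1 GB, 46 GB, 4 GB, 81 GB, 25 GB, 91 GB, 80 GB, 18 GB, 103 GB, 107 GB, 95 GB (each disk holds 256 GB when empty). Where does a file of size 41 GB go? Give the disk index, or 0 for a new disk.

Disks with room: disk 2 (46 GB), disk 4 (81 GB), disk 6 (91 GB), disk 7 (80 GB), disk 9 (103 GB), disk 10 (107 GB), disk 11 (95 GB).
Tightest fit is disk 2 with 46 GB free.

2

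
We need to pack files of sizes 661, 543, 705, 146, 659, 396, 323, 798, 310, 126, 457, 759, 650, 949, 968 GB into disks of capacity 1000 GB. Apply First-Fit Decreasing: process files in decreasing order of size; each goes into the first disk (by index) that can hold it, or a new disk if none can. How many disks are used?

10

Sorted descending: 968, 949, 798, 759, 705, 661, 659, 650, 543, 457, 396, 323, 310, 146, 126.
Put 968 GB in disk 1; 32 GB remain.
Put 949 GB in disk 2; 51 GB remain.
Put 798 GB in disk 3; 202 GB remain.
Put 759 GB in disk 4; 241 GB remain.
Put 705 GB in disk 5; 295 GB remain.
Put 661 GB in disk 6; 339 GB remain.
Put 659 GB in disk 7; 341 GB remain.
Put 650 GB in disk 8; 350 GB remain.
Put 543 GB in disk 9; 457 GB remain.
Put 457 GB in disk 9; 0 GB remain.
Put 396 GB in disk 10; 604 GB remain.
Put 323 GB in disk 6; 16 GB remain.
Put 310 GB in disk 7; 31 GB remain.
Put 146 GB in disk 3; 56 GB remain.
Put 126 GB in disk 4; 115 GB remain.
Final disks: [968] [949] [798,146] [759,126] [705] [661,323] [659,310] [650] [543,457] [396].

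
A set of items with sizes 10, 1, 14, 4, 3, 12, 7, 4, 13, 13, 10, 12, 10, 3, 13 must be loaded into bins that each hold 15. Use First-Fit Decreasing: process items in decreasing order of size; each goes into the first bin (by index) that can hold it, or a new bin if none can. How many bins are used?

10 bins

Sorted descending: 14, 13, 13, 13, 12, 12, 10, 10, 10, 7, 4, 4, 3, 3, 1.
bin 1: place 14, 1 left
bin 2: place 13, 2 left
bin 3: place 13, 2 left
bin 4: place 13, 2 left
bin 5: place 12, 3 left
bin 6: place 12, 3 left
bin 7: place 10, 5 left
bin 8: place 10, 5 left
bin 9: place 10, 5 left
bin 10: place 7, 8 left
bin 7: place 4, 1 left
bin 8: place 4, 1 left
bin 5: place 3, 0 left
bin 6: place 3, 0 left
bin 1: place 1, 0 left
Final bins: [14,1] [13] [13] [13] [12,3] [12,3] [10,4] [10,4] [10] [7].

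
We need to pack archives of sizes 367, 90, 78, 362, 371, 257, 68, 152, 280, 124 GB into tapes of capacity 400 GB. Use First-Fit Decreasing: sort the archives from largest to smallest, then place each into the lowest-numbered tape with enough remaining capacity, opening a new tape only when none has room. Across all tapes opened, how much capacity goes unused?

251

Sorted descending: 371, 367, 362, 280, 257, 152, 124, 90, 78, 68.
tape 1: place 371 GB, 29 GB left
tape 2: place 367 GB, 33 GB left
tape 3: place 362 GB, 38 GB left
tape 4: place 280 GB, 120 GB left
tape 5: place 257 GB, 143 GB left
tape 6: place 152 GB, 248 GB left
tape 5: place 124 GB, 19 GB left
tape 4: place 90 GB, 30 GB left
tape 6: place 78 GB, 170 GB left
tape 6: place 68 GB, 102 GB left
6 tapes × 400 GB = 2400 GB; used 2149 GB; unused 251 GB.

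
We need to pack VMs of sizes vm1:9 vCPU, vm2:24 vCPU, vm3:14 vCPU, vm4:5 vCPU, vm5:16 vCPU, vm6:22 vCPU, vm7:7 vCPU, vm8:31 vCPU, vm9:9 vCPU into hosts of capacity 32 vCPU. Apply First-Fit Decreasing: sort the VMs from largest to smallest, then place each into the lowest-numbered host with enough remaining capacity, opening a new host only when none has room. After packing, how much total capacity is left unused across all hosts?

23

Sorted descending: 31, 24, 22, 16, 14, 9, 9, 7, 5.
Put 31 vCPU in host 1; 1 vCPU remain.
Put 24 vCPU in host 2; 8 vCPU remain.
Put 22 vCPU in host 3; 10 vCPU remain.
Put 16 vCPU in host 4; 16 vCPU remain.
Put 14 vCPU in host 4; 2 vCPU remain.
Put 9 vCPU in host 3; 1 vCPU remain.
Put 9 vCPU in host 5; 23 vCPU remain.
Put 7 vCPU in host 2; 1 vCPU remain.
Put 5 vCPU in host 5; 18 vCPU remain.
5 hosts × 32 vCPU = 160 vCPU; used 137 vCPU; unused 23 vCPU.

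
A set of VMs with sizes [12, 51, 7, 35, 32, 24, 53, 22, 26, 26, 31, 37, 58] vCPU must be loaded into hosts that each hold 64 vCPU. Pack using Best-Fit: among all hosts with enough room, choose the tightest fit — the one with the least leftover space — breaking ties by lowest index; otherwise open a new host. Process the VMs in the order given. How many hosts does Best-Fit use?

8 hosts

host 1: place 12 vCPU, 52 vCPU left
host 1: place 51 vCPU, 1 vCPU left
host 2: place 7 vCPU, 57 vCPU left
host 2: place 35 vCPU, 22 vCPU left
host 3: place 32 vCPU, 32 vCPU left
host 3: place 24 vCPU, 8 vCPU left
host 4: place 53 vCPU, 11 vCPU left
host 2: place 22 vCPU, 0 vCPU left
host 5: place 26 vCPU, 38 vCPU left
host 5: place 26 vCPU, 12 vCPU left
host 6: place 31 vCPU, 33 vCPU left
host 7: place 37 vCPU, 27 vCPU left
host 8: place 58 vCPU, 6 vCPU left
Final hosts: [12,51] [7,35,22] [32,24] [53] [26,26] [31] [37] [58].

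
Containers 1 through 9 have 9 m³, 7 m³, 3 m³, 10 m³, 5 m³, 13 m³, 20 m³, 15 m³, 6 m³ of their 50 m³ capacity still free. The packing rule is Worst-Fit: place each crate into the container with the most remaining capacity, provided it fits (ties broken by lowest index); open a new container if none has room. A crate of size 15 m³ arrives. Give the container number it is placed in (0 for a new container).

7

Containers with room: container 7 (20 m³), container 8 (15 m³).
Most room is container 7 with 20 m³ free.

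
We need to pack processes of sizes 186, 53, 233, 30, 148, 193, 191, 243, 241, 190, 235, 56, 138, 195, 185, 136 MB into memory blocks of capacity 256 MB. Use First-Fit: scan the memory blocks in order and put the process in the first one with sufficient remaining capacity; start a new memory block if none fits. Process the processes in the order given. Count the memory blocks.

memory block 1: place 186 MB, 70 MB left
memory block 1: place 53 MB, 17 MB left
memory block 2: place 233 MB, 23 MB left
memory block 3: place 30 MB, 226 MB left
memory block 3: place 148 MB, 78 MB left
memory block 4: place 193 MB, 63 MB left
memory block 5: place 191 MB, 65 MB left
memory block 6: place 243 MB, 13 MB left
memory block 7: place 241 MB, 15 MB left
memory block 8: place 190 MB, 66 MB left
memory block 9: place 235 MB, 21 MB left
memory block 3: place 56 MB, 22 MB left
memory block 10: place 138 MB, 118 MB left
memory block 11: place 195 MB, 61 MB left
memory block 12: place 185 MB, 71 MB left
memory block 13: place 136 MB, 120 MB left
Final memory blocks: [186,53] [233] [30,148,56] [193] [191] [243] [241] [190] [235] [138] [195] [185] [136].

13 memory blocks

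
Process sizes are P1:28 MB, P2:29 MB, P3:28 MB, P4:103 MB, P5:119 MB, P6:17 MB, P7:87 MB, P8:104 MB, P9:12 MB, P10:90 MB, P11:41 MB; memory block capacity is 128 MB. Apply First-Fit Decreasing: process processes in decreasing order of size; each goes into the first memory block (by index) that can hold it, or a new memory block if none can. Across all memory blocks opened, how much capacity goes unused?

Sorted descending: 119, 104, 103, 90, 87, 41, 29, 28, 28, 17, 12.
Put 119 MB in memory block 1; 9 MB remain.
Put 104 MB in memory block 2; 24 MB remain.
Put 103 MB in memory block 3; 25 MB remain.
Put 90 MB in memory block 4; 38 MB remain.
Put 87 MB in memory block 5; 41 MB remain.
Put 41 MB in memory block 5; 0 MB remain.
Put 29 MB in memory block 4; 9 MB remain.
Put 28 MB in memory block 6; 100 MB remain.
Put 28 MB in memory block 6; 72 MB remain.
Put 17 MB in memory block 2; 7 MB remain.
Put 12 MB in memory block 3; 13 MB remain.
6 memory blocks × 128 MB = 768 MB; used 658 MB; unused 110 MB.

110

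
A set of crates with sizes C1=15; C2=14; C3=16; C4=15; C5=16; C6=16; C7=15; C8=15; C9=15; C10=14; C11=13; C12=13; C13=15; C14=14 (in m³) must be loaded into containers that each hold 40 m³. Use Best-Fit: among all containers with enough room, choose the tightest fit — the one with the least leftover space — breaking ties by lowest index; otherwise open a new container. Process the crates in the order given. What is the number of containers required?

7

C1 (15 m³) → container 1 (remaining 25 m³)
C2 (14 m³) → container 1 (remaining 11 m³)
C3 (16 m³) → container 2 (remaining 24 m³)
C4 (15 m³) → container 2 (remaining 9 m³)
C5 (16 m³) → container 3 (remaining 24 m³)
C6 (16 m³) → container 3 (remaining 8 m³)
C7 (15 m³) → container 4 (remaining 25 m³)
C8 (15 m³) → container 4 (remaining 10 m³)
C9 (15 m³) → container 5 (remaining 25 m³)
C10 (14 m³) → container 5 (remaining 11 m³)
C11 (13 m³) → container 6 (remaining 27 m³)
C12 (13 m³) → container 6 (remaining 14 m³)
C13 (15 m³) → container 7 (remaining 25 m³)
C14 (14 m³) → container 6 (remaining 0 m³)
Final containers: [15,14] [16,15] [16,16] [15,15] [15,14] [13,13,14] [15].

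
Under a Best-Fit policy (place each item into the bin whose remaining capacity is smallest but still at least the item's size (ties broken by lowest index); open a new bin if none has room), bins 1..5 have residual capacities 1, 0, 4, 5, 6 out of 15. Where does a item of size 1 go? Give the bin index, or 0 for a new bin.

Bins with room: bin 1 (1), bin 3 (4), bin 4 (5), bin 5 (6).
Tightest fit is bin 1 with 1 free.

1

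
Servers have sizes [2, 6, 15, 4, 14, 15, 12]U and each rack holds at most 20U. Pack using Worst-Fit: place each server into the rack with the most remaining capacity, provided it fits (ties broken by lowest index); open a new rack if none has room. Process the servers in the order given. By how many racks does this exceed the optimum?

1

Worst-Fit: [2,6,4] [15] [14] [15] [12] → 5 racks.
Total size 68U; any packing needs at least ⌈68/20⌉ = 4 racks.
An optimal packing achieves that bound: [15,4] [15,2] [14,6] [12] → 4 racks.
Excess: 5 − 4 = 1.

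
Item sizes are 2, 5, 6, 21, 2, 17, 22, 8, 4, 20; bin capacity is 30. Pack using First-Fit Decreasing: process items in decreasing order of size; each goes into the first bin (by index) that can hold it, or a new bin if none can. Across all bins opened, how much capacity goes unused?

13

Sorted descending: 22, 21, 20, 17, 8, 6, 5, 4, 2, 2.
Put 22 in bin 1; 8 remain.
Put 21 in bin 2; 9 remain.
Put 20 in bin 3; 10 remain.
Put 17 in bin 4; 13 remain.
Put 8 in bin 1; 0 remain.
Put 6 in bin 2; 3 remain.
Put 5 in bin 3; 5 remain.
Put 4 in bin 3; 1 remain.
Put 2 in bin 2; 1 remain.
Put 2 in bin 4; 11 remain.
4 bins × 30 = 120; used 107; unused 13.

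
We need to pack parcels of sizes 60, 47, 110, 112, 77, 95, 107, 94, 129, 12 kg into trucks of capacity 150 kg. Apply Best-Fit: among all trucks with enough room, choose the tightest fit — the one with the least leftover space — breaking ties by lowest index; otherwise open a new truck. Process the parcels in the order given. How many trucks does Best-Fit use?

Put 60 kg in truck 1; 90 kg remain.
Put 47 kg in truck 1; 43 kg remain.
Put 110 kg in truck 2; 40 kg remain.
Put 112 kg in truck 3; 38 kg remain.
Put 77 kg in truck 4; 73 kg remain.
Put 95 kg in truck 5; 55 kg remain.
Put 107 kg in truck 6; 43 kg remain.
Put 94 kg in truck 7; 56 kg remain.
Put 129 kg in truck 8; 21 kg remain.
Put 12 kg in truck 8; 9 kg remain.
Final trucks: [60,47] [110] [112] [77] [95] [107] [94] [129,12].

8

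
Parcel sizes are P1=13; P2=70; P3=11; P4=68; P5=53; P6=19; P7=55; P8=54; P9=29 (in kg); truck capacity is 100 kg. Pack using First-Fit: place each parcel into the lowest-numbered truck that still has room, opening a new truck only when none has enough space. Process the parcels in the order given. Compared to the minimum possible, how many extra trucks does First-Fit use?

First-Fit: [13,70,11] [68,19] [53,29] [55] [54] → 5 trucks.
5 parcels exceed 50 kg (half the capacity), and no two of those can share a truck, so at least 5 trucks are needed.
So 5 is already optimal.

0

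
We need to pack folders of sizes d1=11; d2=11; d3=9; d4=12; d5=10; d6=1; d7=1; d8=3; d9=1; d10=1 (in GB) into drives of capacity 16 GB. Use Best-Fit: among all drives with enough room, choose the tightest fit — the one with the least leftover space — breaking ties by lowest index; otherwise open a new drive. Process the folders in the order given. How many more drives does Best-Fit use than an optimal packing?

0

Best-Fit: [11,3,1,1] [11] [9] [12,1,1] [10] → 5 drives.
5 folders exceed 8 GB (half the capacity), and no two of those can share a drive, so at least 5 drives are needed.
So 5 is already optimal.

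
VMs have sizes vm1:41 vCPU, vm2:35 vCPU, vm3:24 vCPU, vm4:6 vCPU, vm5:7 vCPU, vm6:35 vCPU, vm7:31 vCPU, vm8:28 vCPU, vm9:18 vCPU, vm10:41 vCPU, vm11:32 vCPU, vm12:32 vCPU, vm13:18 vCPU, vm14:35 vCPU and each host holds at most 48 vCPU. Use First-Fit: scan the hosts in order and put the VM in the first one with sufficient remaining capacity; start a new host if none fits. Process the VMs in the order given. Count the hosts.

10

vm1 (41 vCPU) → host 1 (remaining 7 vCPU)
vm2 (35 vCPU) → host 2 (remaining 13 vCPU)
vm3 (24 vCPU) → host 3 (remaining 24 vCPU)
vm4 (6 vCPU) → host 1 (remaining 1 vCPU)
vm5 (7 vCPU) → host 2 (remaining 6 vCPU)
vm6 (35 vCPU) → host 4 (remaining 13 vCPU)
vm7 (31 vCPU) → host 5 (remaining 17 vCPU)
vm8 (28 vCPU) → host 6 (remaining 20 vCPU)
vm9 (18 vCPU) → host 3 (remaining 6 vCPU)
vm10 (41 vCPU) → host 7 (remaining 7 vCPU)
vm11 (32 vCPU) → host 8 (remaining 16 vCPU)
vm12 (32 vCPU) → host 9 (remaining 16 vCPU)
vm13 (18 vCPU) → host 6 (remaining 2 vCPU)
vm14 (35 vCPU) → host 10 (remaining 13 vCPU)
Final hosts: [41,6] [35,7] [24,18] [35] [31] [28,18] [41] [32] [32] [35].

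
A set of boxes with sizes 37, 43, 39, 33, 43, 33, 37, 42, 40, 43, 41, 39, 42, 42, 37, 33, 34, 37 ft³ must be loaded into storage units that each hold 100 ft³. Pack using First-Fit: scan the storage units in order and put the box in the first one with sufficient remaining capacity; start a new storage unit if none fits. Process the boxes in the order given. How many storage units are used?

37 ft³ → storage unit 1 (remaining 63 ft³)
43 ft³ → storage unit 1 (remaining 20 ft³)
39 ft³ → storage unit 2 (remaining 61 ft³)
33 ft³ → storage unit 2 (remaining 28 ft³)
43 ft³ → storage unit 3 (remaining 57 ft³)
33 ft³ → storage unit 3 (remaining 24 ft³)
37 ft³ → storage unit 4 (remaining 63 ft³)
42 ft³ → storage unit 4 (remaining 21 ft³)
40 ft³ → storage unit 5 (remaining 60 ft³)
43 ft³ → storage unit 5 (remaining 17 ft³)
41 ft³ → storage unit 6 (remaining 59 ft³)
39 ft³ → storage unit 6 (remaining 20 ft³)
42 ft³ → storage unit 7 (remaining 58 ft³)
42 ft³ → storage unit 7 (remaining 16 ft³)
37 ft³ → storage unit 8 (remaining 63 ft³)
33 ft³ → storage unit 8 (remaining 30 ft³)
34 ft³ → storage unit 9 (remaining 66 ft³)
37 ft³ → storage unit 9 (remaining 29 ft³)
Final storage units: [37,43] [39,33] [43,33] [37,42] [40,43] [41,39] [42,42] [37,33] [34,37].

9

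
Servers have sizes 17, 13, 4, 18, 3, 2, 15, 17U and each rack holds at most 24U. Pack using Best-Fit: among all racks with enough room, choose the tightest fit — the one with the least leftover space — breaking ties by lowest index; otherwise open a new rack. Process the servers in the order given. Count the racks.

17U → rack 1 (remaining 7U)
13U → rack 2 (remaining 11U)
4U → rack 1 (remaining 3U)
18U → rack 3 (remaining 6U)
3U → rack 1 (remaining 0U)
2U → rack 3 (remaining 4U)
15U → rack 4 (remaining 9U)
17U → rack 5 (remaining 7U)
Final racks: [17,4,3] [13] [18,2] [15] [17].

5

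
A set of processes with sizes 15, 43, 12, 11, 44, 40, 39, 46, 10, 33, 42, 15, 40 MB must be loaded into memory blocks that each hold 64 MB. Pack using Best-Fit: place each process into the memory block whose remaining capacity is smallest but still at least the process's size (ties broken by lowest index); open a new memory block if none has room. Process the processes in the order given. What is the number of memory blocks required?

8

Put 15 MB in memory block 1; 49 MB remain.
Put 43 MB in memory block 1; 6 MB remain.
Put 12 MB in memory block 2; 52 MB remain.
Put 11 MB in memory block 2; 41 MB remain.
Put 44 MB in memory block 3; 20 MB remain.
Put 40 MB in memory block 2; 1 MB remain.
Put 39 MB in memory block 4; 25 MB remain.
Put 46 MB in memory block 5; 18 MB remain.
Put 10 MB in memory block 5; 8 MB remain.
Put 33 MB in memory block 6; 31 MB remain.
Put 42 MB in memory block 7; 22 MB remain.
Put 15 MB in memory block 3; 5 MB remain.
Put 40 MB in memory block 8; 24 MB remain.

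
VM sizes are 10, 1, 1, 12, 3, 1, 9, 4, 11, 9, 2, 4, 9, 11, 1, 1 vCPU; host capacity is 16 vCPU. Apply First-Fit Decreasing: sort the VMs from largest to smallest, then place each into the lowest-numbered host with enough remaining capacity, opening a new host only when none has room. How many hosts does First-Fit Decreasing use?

Sorted descending: 12, 11, 11, 10, 9, 9, 9, 4, 4, 3, 2, 1, 1, 1, 1, 1.
Put 12 vCPU in host 1; 4 vCPU remain.
Put 11 vCPU in host 2; 5 vCPU remain.
Put 11 vCPU in host 3; 5 vCPU remain.
Put 10 vCPU in host 4; 6 vCPU remain.
Put 9 vCPU in host 5; 7 vCPU remain.
Put 9 vCPU in host 6; 7 vCPU remain.
Put 9 vCPU in host 7; 7 vCPU remain.
Put 4 vCPU in host 1; 0 vCPU remain.
Put 4 vCPU in host 2; 1 vCPU remain.
Put 3 vCPU in host 3; 2 vCPU remain.
Put 2 vCPU in host 3; 0 vCPU remain.
Put 1 vCPU in host 2; 0 vCPU remain.
Put 1 vCPU in host 4; 5 vCPU remain.
Put 1 vCPU in host 4; 4 vCPU remain.
Put 1 vCPU in host 4; 3 vCPU remain.
Put 1 vCPU in host 4; 2 vCPU remain.

7 hosts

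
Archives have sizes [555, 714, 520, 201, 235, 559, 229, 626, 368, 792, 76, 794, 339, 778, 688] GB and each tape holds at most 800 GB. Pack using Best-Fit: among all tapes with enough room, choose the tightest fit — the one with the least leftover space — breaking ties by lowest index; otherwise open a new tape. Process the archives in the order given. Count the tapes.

10

tape 1: place 555 GB, 245 GB left
tape 2: place 714 GB, 86 GB left
tape 3: place 520 GB, 280 GB left
tape 1: place 201 GB, 44 GB left
tape 3: place 235 GB, 45 GB left
tape 4: place 559 GB, 241 GB left
tape 4: place 229 GB, 12 GB left
tape 5: place 626 GB, 174 GB left
tape 6: place 368 GB, 432 GB left
tape 7: place 792 GB, 8 GB left
tape 2: place 76 GB, 10 GB left
tape 8: place 794 GB, 6 GB left
tape 6: place 339 GB, 93 GB left
tape 9: place 778 GB, 22 GB left
tape 10: place 688 GB, 112 GB left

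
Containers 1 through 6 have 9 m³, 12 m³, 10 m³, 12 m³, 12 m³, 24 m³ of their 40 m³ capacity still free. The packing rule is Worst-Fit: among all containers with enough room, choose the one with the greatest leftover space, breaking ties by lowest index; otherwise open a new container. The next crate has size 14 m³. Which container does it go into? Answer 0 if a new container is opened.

6

Containers with room: container 6 (24 m³).
Most room is container 6 with 24 m³ free.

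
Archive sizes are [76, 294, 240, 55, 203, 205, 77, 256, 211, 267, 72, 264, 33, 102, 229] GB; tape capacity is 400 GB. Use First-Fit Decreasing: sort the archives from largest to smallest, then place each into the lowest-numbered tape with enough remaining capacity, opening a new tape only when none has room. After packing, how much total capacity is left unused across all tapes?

1016

Sorted descending: 294, 267, 264, 256, 240, 229, 211, 205, 203, 102, 77, 76, 72, 55, 33.
tape 1: place 294 GB, 106 GB left
tape 2: place 267 GB, 133 GB left
tape 3: place 264 GB, 136 GB left
tape 4: place 256 GB, 144 GB left
tape 5: place 240 GB, 160 GB left
tape 6: place 229 GB, 171 GB left
tape 7: place 211 GB, 189 GB left
tape 8: place 205 GB, 195 GB left
tape 9: place 203 GB, 197 GB left
tape 1: place 102 GB, 4 GB left
tape 2: place 77 GB, 56 GB left
tape 3: place 76 GB, 60 GB left
tape 4: place 72 GB, 72 GB left
tape 2: place 55 GB, 1 GB left
tape 3: place 33 GB, 27 GB left
9 tapes × 400 GB = 3600 GB; used 2584 GB; unused 1016 GB.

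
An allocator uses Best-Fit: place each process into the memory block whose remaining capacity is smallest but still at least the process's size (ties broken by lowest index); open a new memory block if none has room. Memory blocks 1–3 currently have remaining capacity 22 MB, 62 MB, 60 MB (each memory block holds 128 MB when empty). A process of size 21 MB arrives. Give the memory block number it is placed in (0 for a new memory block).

Memory blocks with room: memory block 1 (22 MB), memory block 2 (62 MB), memory block 3 (60 MB).
Tightest fit is memory block 1 with 22 MB free.

1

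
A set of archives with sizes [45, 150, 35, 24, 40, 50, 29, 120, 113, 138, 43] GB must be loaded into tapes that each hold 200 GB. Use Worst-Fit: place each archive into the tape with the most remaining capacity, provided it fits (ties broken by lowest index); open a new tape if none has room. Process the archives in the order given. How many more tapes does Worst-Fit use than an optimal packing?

Worst-Fit: [45,150] [35,24,40,50,29] [120] [113,43] [138] → 5 tapes.
Total size 787 GB; any packing needs at least ⌈787/200⌉ = 4 tapes.
An optimal packing achieves that bound: [150,50] [138,35,24] [120,45,29] [113,43,40] → 4 tapes.
Excess: 5 − 4 = 1.

1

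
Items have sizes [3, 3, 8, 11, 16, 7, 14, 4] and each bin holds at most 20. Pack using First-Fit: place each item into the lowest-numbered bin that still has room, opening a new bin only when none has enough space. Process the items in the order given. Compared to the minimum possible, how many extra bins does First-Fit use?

0

First-Fit: [3,3,8,4] [11,7] [16] [14] → 4 bins.
Total size 66; any packing needs at least ⌈66/20⌉ = 4 bins.
So 4 is already optimal.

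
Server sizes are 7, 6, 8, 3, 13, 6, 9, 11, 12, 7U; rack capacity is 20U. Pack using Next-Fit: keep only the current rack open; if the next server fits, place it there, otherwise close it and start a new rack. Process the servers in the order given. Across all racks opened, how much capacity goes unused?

18

rack 1: place 7U, 13U left
rack 1: place 6U, 7U left
rack 2: place 8U, 12U left
rack 2: place 3U, 9U left
rack 3: place 13U, 7U left
rack 3: place 6U, 1U left
rack 4: place 9U, 11U left
rack 4: place 11U, 0U left
rack 5: place 12U, 8U left
rack 5: place 7U, 1U left
5 racks × 20U = 100U; used 82U; unused 18U.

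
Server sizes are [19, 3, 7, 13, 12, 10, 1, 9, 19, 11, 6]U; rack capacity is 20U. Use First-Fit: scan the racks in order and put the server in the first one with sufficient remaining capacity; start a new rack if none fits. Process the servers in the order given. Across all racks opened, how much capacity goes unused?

10

rack 1: place 19U, 1U left
rack 2: place 3U, 17U left
rack 2: place 7U, 10U left
rack 3: place 13U, 7U left
rack 4: place 12U, 8U left
rack 2: place 10U, 0U left
rack 1: place 1U, 0U left
rack 5: place 9U, 11U left
rack 6: place 19U, 1U left
rack 5: place 11U, 0U left
rack 3: place 6U, 1U left
6 racks × 20U = 120U; used 110U; unused 10U.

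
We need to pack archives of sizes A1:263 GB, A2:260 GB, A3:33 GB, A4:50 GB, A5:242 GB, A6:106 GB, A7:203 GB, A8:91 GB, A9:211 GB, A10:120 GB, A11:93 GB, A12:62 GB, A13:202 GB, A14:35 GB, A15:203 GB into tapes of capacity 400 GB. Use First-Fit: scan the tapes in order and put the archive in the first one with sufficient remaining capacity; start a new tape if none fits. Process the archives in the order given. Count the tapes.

7

A1 (263 GB) → tape 1 (remaining 137 GB)
A2 (260 GB) → tape 2 (remaining 140 GB)
A3 (33 GB) → tape 1 (remaining 104 GB)
A4 (50 GB) → tape 1 (remaining 54 GB)
A5 (242 GB) → tape 3 (remaining 158 GB)
A6 (106 GB) → tape 2 (remaining 34 GB)
A7 (203 GB) → tape 4 (remaining 197 GB)
A8 (91 GB) → tape 3 (remaining 67 GB)
A9 (211 GB) → tape 5 (remaining 189 GB)
A10 (120 GB) → tape 4 (remaining 77 GB)
A11 (93 GB) → tape 5 (remaining 96 GB)
A12 (62 GB) → tape 3 (remaining 5 GB)
A13 (202 GB) → tape 6 (remaining 198 GB)
A14 (35 GB) → tape 1 (remaining 19 GB)
A15 (203 GB) → tape 7 (remaining 197 GB)
Final tapes: [263,33,50,35] [260,106] [242,91,62] [203,120] [211,93] [202] [203].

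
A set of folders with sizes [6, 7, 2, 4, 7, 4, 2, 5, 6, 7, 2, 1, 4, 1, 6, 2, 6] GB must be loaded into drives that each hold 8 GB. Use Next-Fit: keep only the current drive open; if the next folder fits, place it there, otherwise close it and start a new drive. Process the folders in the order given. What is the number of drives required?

11 drives

6 GB → drive 1 (remaining 2 GB)
7 GB → drive 2 (remaining 1 GB)
2 GB → drive 3 (remaining 6 GB)
4 GB → drive 3 (remaining 2 GB)
7 GB → drive 4 (remaining 1 GB)
4 GB → drive 5 (remaining 4 GB)
2 GB → drive 5 (remaining 2 GB)
5 GB → drive 6 (remaining 3 GB)
6 GB → drive 7 (remaining 2 GB)
7 GB → drive 8 (remaining 1 GB)
2 GB → drive 9 (remaining 6 GB)
1 GB → drive 9 (remaining 5 GB)
4 GB → drive 9 (remaining 1 GB)
1 GB → drive 9 (remaining 0 GB)
6 GB → drive 10 (remaining 2 GB)
2 GB → drive 10 (remaining 0 GB)
6 GB → drive 11 (remaining 2 GB)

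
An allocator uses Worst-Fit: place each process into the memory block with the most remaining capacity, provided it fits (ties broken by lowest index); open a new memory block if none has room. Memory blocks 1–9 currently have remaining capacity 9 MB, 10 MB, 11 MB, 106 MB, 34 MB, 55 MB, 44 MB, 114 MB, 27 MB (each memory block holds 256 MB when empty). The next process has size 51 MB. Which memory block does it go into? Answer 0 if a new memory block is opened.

Memory blocks with room: memory block 4 (106 MB), memory block 6 (55 MB), memory block 8 (114 MB).
Most room is memory block 8 with 114 MB free.

8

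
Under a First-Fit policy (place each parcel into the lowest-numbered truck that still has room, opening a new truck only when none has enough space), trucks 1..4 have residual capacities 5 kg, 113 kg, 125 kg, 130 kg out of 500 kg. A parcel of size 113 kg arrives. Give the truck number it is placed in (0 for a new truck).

2

Trucks with room: truck 2 (113 kg), truck 3 (125 kg), truck 4 (130 kg).
The first with room is truck 2.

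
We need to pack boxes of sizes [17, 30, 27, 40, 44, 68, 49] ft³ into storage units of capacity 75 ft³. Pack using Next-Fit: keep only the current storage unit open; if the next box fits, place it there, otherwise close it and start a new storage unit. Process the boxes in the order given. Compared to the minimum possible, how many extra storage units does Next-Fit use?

1

Next-Fit: [17,30,27] [40] [44] [68] [49] → 5 storage units.
Total size 275 ft³; any packing needs at least ⌈275/75⌉ = 4 storage units.
An optimal packing achieves that bound: [68] [49,17] [44,30] [40,27] → 4 storage units.
Excess: 5 − 4 = 1.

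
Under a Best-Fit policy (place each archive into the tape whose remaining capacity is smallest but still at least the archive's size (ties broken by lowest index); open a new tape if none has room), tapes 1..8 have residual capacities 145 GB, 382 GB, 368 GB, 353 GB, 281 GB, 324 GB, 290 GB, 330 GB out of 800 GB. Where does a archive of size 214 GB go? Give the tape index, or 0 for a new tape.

Tapes with room: tape 2 (382 GB), tape 3 (368 GB), tape 4 (353 GB), tape 5 (281 GB), tape 6 (324 GB), tape 7 (290 GB), tape 8 (330 GB).
Tightest fit is tape 5 with 281 GB free.

5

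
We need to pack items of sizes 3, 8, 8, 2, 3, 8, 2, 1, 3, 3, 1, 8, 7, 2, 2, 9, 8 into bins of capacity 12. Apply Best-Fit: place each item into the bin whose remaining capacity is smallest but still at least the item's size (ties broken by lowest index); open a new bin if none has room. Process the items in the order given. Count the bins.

8

3 → bin 1 (remaining 9)
8 → bin 1 (remaining 1)
8 → bin 2 (remaining 4)
2 → bin 2 (remaining 2)
3 → bin 3 (remaining 9)
8 → bin 3 (remaining 1)
2 → bin 2 (remaining 0)
1 → bin 1 (remaining 0)
3 → bin 4 (remaining 9)
3 → bin 4 (remaining 6)
1 → bin 3 (remaining 0)
8 → bin 5 (remaining 4)
7 → bin 6 (remaining 5)
2 → bin 5 (remaining 2)
2 → bin 5 (remaining 0)
9 → bin 7 (remaining 3)
8 → bin 8 (remaining 4)
Final bins: [3,8,1] [8,2,2] [3,8,1] [3,3] [8,2,2] [7] [9] [8].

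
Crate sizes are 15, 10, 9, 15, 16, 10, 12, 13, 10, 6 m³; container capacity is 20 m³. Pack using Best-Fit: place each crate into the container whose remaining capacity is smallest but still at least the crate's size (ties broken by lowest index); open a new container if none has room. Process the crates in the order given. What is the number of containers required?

7 containers

Put 15 m³ in container 1; 5 m³ remain.
Put 10 m³ in container 2; 10 m³ remain.
Put 9 m³ in container 2; 1 m³ remain.
Put 15 m³ in container 3; 5 m³ remain.
Put 16 m³ in container 4; 4 m³ remain.
Put 10 m³ in container 5; 10 m³ remain.
Put 12 m³ in container 6; 8 m³ remain.
Put 13 m³ in container 7; 7 m³ remain.
Put 10 m³ in container 5; 0 m³ remain.
Put 6 m³ in container 7; 1 m³ remain.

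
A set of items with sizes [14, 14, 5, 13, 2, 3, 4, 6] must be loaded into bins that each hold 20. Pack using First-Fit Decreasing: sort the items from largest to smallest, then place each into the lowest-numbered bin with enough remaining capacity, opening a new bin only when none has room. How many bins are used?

Sorted descending: 14, 14, 13, 6, 5, 4, 3, 2.
Put 14 in bin 1; 6 remain.
Put 14 in bin 2; 6 remain.
Put 13 in bin 3; 7 remain.
Put 6 in bin 1; 0 remain.
Put 5 in bin 2; 1 remain.
Put 4 in bin 3; 3 remain.
Put 3 in bin 3; 0 remain.
Put 2 in bin 4; 18 remain.
Final bins: [14,6] [14,5] [13,4,3] [2].

4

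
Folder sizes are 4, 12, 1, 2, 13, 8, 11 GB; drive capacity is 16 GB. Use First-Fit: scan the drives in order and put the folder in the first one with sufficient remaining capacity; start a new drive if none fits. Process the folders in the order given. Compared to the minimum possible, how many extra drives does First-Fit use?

First-Fit: [4,12] [1,2,13] [8] [11] → 4 drives.
Total size 51 GB; any packing needs at least ⌈51/16⌉ = 4 drives.
So 4 is already optimal.

0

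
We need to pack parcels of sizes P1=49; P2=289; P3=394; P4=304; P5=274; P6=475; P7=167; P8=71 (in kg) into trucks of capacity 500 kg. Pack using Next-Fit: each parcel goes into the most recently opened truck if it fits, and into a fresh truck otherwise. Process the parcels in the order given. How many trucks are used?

6 trucks

P1 (49 kg) → truck 1 (remaining 451 kg)
P2 (289 kg) → truck 1 (remaining 162 kg)
P3 (394 kg) → truck 2 (remaining 106 kg)
P4 (304 kg) → truck 3 (remaining 196 kg)
P5 (274 kg) → truck 4 (remaining 226 kg)
P6 (475 kg) → truck 5 (remaining 25 kg)
P7 (167 kg) → truck 6 (remaining 333 kg)
P8 (71 kg) → truck 6 (remaining 262 kg)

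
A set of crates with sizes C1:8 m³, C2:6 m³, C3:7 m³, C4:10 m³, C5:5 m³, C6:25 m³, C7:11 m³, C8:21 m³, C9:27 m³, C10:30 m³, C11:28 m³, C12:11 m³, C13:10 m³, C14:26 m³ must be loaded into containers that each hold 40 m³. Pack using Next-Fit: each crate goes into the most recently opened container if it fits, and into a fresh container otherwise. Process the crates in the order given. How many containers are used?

Put C1 (8 m³) in container 1; 32 m³ remain.
Put C2 (6 m³) in container 1; 26 m³ remain.
Put C3 (7 m³) in container 1; 19 m³ remain.
Put C4 (10 m³) in container 1; 9 m³ remain.
Put C5 (5 m³) in container 1; 4 m³ remain.
Put C6 (25 m³) in container 2; 15 m³ remain.
Put C7 (11 m³) in container 2; 4 m³ remain.
Put C8 (21 m³) in container 3; 19 m³ remain.
Put C9 (27 m³) in container 4; 13 m³ remain.
Put C10 (30 m³) in container 5; 10 m³ remain.
Put C11 (28 m³) in container 6; 12 m³ remain.
Put C12 (11 m³) in container 6; 1 m³ remain.
Put C13 (10 m³) in container 7; 30 m³ remain.
Put C14 (26 m³) in container 7; 4 m³ remain.

7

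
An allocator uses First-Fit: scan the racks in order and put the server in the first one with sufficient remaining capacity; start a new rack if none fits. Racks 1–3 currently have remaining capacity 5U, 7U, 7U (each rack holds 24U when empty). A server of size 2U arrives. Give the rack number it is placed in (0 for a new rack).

1

Racks with room: rack 1 (5U), rack 2 (7U), rack 3 (7U).
The first with room is rack 1.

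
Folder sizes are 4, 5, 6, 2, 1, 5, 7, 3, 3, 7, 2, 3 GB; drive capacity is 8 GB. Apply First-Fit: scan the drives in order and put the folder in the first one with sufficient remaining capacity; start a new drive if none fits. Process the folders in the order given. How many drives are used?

7

4 GB → drive 1 (remaining 4 GB)
5 GB → drive 2 (remaining 3 GB)
6 GB → drive 3 (remaining 2 GB)
2 GB → drive 1 (remaining 2 GB)
1 GB → drive 1 (remaining 1 GB)
5 GB → drive 4 (remaining 3 GB)
7 GB → drive 5 (remaining 1 GB)
3 GB → drive 2 (remaining 0 GB)
3 GB → drive 4 (remaining 0 GB)
7 GB → drive 6 (remaining 1 GB)
2 GB → drive 3 (remaining 0 GB)
3 GB → drive 7 (remaining 5 GB)
Final drives: [4,2,1] [5,3] [6,2] [5,3] [7] [7] [3].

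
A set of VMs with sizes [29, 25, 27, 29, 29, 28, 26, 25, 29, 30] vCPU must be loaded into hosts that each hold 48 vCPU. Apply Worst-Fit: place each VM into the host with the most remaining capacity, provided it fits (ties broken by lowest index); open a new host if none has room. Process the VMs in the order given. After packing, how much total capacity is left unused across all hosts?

203

host 1: place 29 vCPU, 19 vCPU left
host 2: place 25 vCPU, 23 vCPU left
host 3: place 27 vCPU, 21 vCPU left
host 4: place 29 vCPU, 19 vCPU left
host 5: place 29 vCPU, 19 vCPU left
host 6: place 28 vCPU, 20 vCPU left
host 7: place 26 vCPU, 22 vCPU left
host 8: place 25 vCPU, 23 vCPU left
host 9: place 29 vCPU, 19 vCPU left
host 10: place 30 vCPU, 18 vCPU left
10 hosts × 48 vCPU = 480 vCPU; used 277 vCPU; unused 203 vCPU.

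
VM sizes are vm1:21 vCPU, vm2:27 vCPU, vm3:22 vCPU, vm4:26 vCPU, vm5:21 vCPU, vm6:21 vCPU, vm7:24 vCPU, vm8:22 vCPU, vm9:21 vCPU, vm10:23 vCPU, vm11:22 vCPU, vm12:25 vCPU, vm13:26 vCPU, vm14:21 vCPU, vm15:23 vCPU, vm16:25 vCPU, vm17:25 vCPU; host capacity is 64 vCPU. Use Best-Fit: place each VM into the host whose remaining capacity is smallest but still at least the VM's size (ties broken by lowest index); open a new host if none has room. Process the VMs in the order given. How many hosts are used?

vm1 (21 vCPU) → host 1 (remaining 43 vCPU)
vm2 (27 vCPU) → host 1 (remaining 16 vCPU)
vm3 (22 vCPU) → host 2 (remaining 42 vCPU)
vm4 (26 vCPU) → host 2 (remaining 16 vCPU)
vm5 (21 vCPU) → host 3 (remaining 43 vCPU)
vm6 (21 vCPU) → host 3 (remaining 22 vCPU)
vm7 (24 vCPU) → host 4 (remaining 40 vCPU)
vm8 (22 vCPU) → host 3 (remaining 0 vCPU)
vm9 (21 vCPU) → host 4 (remaining 19 vCPU)
vm10 (23 vCPU) → host 5 (remaining 41 vCPU)
vm11 (22 vCPU) → host 5 (remaining 19 vCPU)
vm12 (25 vCPU) → host 6 (remaining 39 vCPU)
vm13 (26 vCPU) → host 6 (remaining 13 vCPU)
vm14 (21 vCPU) → host 7 (remaining 43 vCPU)
vm15 (23 vCPU) → host 7 (remaining 20 vCPU)
vm16 (25 vCPU) → host 8 (remaining 39 vCPU)
vm17 (25 vCPU) → host 8 (remaining 14 vCPU)

8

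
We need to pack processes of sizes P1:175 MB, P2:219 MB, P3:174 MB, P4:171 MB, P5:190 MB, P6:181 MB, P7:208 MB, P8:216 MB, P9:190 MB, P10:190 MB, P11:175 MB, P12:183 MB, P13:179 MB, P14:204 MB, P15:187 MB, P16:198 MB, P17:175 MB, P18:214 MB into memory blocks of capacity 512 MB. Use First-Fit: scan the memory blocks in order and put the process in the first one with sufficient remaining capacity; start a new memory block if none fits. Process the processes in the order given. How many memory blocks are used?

9

Put P1 (175 MB) in memory block 1; 337 MB remain.
Put P2 (219 MB) in memory block 1; 118 MB remain.
Put P3 (174 MB) in memory block 2; 338 MB remain.
Put P4 (171 MB) in memory block 2; 167 MB remain.
Put P5 (190 MB) in memory block 3; 322 MB remain.
Put P6 (181 MB) in memory block 3; 141 MB remain.
Put P7 (208 MB) in memory block 4; 304 MB remain.
Put P8 (216 MB) in memory block 4; 88 MB remain.
Put P9 (190 MB) in memory block 5; 322 MB remain.
Put P10 (190 MB) in memory block 5; 132 MB remain.
Put P11 (175 MB) in memory block 6; 337 MB remain.
Put P12 (183 MB) in memory block 6; 154 MB remain.
Put P13 (179 MB) in memory block 7; 333 MB remain.
Put P14 (204 MB) in memory block 7; 129 MB remain.
Put P15 (187 MB) in memory block 8; 325 MB remain.
Put P16 (198 MB) in memory block 8; 127 MB remain.
Put P17 (175 MB) in memory block 9; 337 MB remain.
Put P18 (214 MB) in memory block 9; 123 MB remain.
Final memory blocks: [175,219] [174,171] [190,181] [208,216] [190,190] [175,183] [179,204] [187,198] [175,214].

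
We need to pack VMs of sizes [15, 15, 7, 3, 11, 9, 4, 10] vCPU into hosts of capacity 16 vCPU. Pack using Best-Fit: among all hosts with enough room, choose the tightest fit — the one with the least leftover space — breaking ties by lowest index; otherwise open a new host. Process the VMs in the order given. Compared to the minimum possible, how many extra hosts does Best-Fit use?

1

Best-Fit: [15] [15] [7,3] [11,4] [9] [10] → 6 hosts.
Total size 74 vCPU; any packing needs at least ⌈74/16⌉ = 5 hosts.
An optimal packing achieves that bound: [15] [15] [11,4] [10,3] [9,7] → 5 hosts.
Excess: 6 − 5 = 1.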